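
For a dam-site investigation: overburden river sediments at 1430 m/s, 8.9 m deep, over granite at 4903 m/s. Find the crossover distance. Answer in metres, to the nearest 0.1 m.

24.0 m

x_cross = 2h·√((V₂+V₁)/(V₂−V₁)).
(V₂+V₁)/(V₂−V₁) = (4903+1430)/(4903−1430) = 1.8235; √ = 1.3504.
x_cross = 2·8.9·1.3504 = 24.04 m.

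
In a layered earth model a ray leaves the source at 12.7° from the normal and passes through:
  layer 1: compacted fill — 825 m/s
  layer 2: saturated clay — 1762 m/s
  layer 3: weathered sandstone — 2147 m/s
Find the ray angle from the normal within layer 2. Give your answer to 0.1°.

Snell's law across each interface conserves sin θ / V, so sin θ_2 = V_2·sin θ₁/V₁.
sin θ_2 = 1762 × sin 12.7° / 825 = 0.4695.
θ_2 = arcsin 0.4695 = 28.00°.

28.0°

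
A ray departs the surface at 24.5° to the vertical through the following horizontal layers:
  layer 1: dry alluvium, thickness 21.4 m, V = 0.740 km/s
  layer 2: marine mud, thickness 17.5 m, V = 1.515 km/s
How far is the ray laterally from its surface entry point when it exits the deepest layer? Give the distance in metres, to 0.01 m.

37.87 m

p = sin θ₁/V₁ = sin 24.5°/0.740 = 5.6040e-01 s/km is conserved through the stack.
Layer 1: θ = 24.50°; offset = 21.4·tan 24.50° = 9.7525 m.
Layer 2: sin θ = p·1.515 = 0.8490 → θ = 58.10°; offset = 17.5·tan 58.10° = 28.1183 m.
Summing the layer offsets gives 37.8709 m.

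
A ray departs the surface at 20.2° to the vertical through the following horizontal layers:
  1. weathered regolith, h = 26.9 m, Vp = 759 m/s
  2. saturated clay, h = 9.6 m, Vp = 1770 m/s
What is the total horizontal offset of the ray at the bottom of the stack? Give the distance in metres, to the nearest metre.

Apply Snell's law at each interface; in layer i the horizontal offset is hᵢ·tan θᵢ.
Layer 1: θ = 20.20°; offset = 26.9·tan 20.20° = 9.897 m.
Layer 2: sin θ = 1770·sin 20.2°/759 = 0.8052, θ = 53.63°; offset = 9.6·tan 53.63° = 13.037 m.
Σ offsets = 22.934 m.

23 m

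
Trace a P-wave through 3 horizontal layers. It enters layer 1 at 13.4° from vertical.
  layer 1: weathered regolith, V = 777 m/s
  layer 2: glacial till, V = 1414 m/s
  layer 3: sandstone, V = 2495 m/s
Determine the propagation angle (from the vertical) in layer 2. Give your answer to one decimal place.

24.9°

Snell's law across each interface conserves sin θ / V, so sin θ_2 = V_2·sin θ₁/V₁.
sin θ_2 = 1414 × sin 13.4° / 777 = 0.4217.
θ_2 = 24.94° from the vertical.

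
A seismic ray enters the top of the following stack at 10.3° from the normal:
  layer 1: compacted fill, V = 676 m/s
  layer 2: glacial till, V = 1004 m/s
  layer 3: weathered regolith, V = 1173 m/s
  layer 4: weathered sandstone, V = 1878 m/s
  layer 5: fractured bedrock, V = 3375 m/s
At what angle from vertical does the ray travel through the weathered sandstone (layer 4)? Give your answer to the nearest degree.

30°

Snell's law across each interface conserves sin θ / V, so sin θ_4 = V_4·sin θ₁/V₁.
sin θ_4 = 1878 × sin 10.3° / 676 = 0.4967.
θ_4 = 29.78° from the vertical.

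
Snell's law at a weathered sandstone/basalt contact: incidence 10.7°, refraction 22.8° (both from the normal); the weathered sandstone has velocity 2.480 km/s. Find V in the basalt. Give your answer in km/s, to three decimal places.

5.176 km/s

Snell's law: sin 10.7°/V₁ = sin 22.8°/V₂.
V₂ = V₁·sin 22.8°/sin 10.7° = 2.480 × 2.0872 = 5.176 km/s.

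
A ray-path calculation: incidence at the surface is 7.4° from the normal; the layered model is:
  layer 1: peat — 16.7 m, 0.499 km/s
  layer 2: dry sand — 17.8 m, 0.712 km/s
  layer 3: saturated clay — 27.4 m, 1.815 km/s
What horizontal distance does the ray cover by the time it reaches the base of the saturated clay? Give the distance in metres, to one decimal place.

Apply Snell's law at each interface; in layer i the horizontal offset is hᵢ·tan θᵢ.
Layer 1: θ = 7.40°; offset = 16.7·tan 7.40° = 2.169 m.
Layer 2: sin θ = 0.712·sin 7.4°/0.499 = 0.1838, θ = 10.59°; offset = 17.8·tan 10.59° = 3.328 m.
Layer 3: sin θ = 1.815·sin 7.4°/0.499 = 0.4685, θ = 27.93°; offset = 27.4·tan 27.93° = 14.529 m.
Total horizontal offset = 20.026 m.

20.0 m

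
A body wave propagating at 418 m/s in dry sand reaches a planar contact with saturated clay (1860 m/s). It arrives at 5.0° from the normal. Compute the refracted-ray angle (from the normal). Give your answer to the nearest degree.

23°

sin θ₁/V₁ = sin θ₂/V₂ ⇒ sin θ₂ = 1860·sin 5.0°/418 = 1860·0.0872/418 = 0.3878.
θ₂ = sin⁻¹(0.3878) = 22.82° (from vertical).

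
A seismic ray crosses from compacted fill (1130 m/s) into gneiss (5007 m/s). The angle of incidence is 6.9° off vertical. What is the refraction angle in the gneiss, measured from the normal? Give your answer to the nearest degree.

Snell's law: sin θ₂ = (V₂/V₁)·sin θ₁ = (5007/1130)·sin 6.9° = 0.5323.
θ₂ = sin⁻¹(0.5323) = 32.16° (from vertical).

32°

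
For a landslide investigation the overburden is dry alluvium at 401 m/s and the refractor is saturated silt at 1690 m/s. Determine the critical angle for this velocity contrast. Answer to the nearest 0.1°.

13.7°

Critical incidence: sin θ_c = V₁/V₂ = 401/1690 = 0.2373.
θ_c = arcsin 0.2373 = 13.73°.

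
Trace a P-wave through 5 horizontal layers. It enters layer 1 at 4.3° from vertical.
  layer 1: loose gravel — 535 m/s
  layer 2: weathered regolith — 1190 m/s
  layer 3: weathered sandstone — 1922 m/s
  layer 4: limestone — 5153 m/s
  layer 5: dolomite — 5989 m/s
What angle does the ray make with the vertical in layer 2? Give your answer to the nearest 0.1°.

Snell's law across each interface conserves sin θ / V, so sin θ_2 = V_2·sin θ₁/V₁.
sin θ_2 = 1190 × sin 4.3° / 535 = 0.1668.
θ_2 = arcsin 0.1668 = 9.60°.

9.6°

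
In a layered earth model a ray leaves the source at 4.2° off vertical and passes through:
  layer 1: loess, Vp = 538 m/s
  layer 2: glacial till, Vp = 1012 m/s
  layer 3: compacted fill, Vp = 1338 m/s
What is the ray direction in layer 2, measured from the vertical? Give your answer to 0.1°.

7.9°

Snell's law across each interface conserves sin θ / V, so sin θ_2 = V_2·sin θ₁/V₁.
sin θ_2 = 1012 × sin 4.2° / 538 = 0.1378.
θ_2 = 7.92° from the vertical.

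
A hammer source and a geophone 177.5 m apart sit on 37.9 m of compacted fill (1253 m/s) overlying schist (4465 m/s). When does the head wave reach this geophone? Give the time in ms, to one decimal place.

t = x/V₂ + 2h·√(V₂²−V₁²)/(V₁V₂).
√(V₂²−V₁²) = √(4465²−1253²) = 4285.6 m/s; delay term = 2·37.9·4285.6/(1253·4465) = 0.05806 s.
t = 177.5/4465 + 0.05806 = 0.09782 s.

97.8 ms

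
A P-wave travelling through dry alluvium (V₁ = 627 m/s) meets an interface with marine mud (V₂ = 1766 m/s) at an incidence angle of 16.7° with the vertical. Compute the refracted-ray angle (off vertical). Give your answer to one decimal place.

54.0°

sin θ₁/V₁ = sin θ₂/V₂ ⇒ sin θ₂ = 1766·sin 16.7°/627 = 1766·0.2874/627 = 0.8094.
θ₂ = sin⁻¹(0.8094) = 54.03° (from vertical).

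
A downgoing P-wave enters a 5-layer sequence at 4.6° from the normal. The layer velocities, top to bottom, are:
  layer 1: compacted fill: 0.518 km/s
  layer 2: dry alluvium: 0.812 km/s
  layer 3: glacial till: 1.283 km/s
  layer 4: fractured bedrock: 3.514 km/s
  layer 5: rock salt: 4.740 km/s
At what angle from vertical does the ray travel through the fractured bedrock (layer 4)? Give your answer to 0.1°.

33.0°

Ray parameter p = sin 4.6° / 0.518 = 1.5482e-01 s/km.
sin θ_4 = p·V_4 = 1.5482e-01 × 3.514 = 0.5441.
θ_4 = 32.96° from the vertical.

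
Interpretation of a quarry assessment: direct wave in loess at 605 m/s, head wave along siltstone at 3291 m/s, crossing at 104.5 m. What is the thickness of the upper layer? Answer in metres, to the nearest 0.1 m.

43.4 m

h = (x_cross/2)·√((V₂−V₁)/(V₂+V₁)).
(V₂−V₁)/(V₂+V₁) = (3291−605)/(3291+605) = 0.6894; √ = 0.8303.
h = (104.5/2)·0.8303 = 43.38 m.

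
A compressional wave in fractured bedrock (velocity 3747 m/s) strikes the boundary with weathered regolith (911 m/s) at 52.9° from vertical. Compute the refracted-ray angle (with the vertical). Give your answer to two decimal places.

sin θ₁/V₁ = sin θ₂/V₂ ⇒ sin θ₂ = 911·sin 52.9°/3747 = 911·0.7976/3747 = 0.1939.
θ₂ = sin⁻¹(0.1939) = 11.18° (from vertical).

11.18°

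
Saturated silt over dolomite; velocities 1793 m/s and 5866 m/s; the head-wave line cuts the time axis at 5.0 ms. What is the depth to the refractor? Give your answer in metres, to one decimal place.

h = tᵢ·V₁·V₂ / (2·√(V₂²−V₁²)).
√(V₂²−V₁²) = √(5866² − 1793²) = 5585.3 m/s.
h = 0.005 s × 1793 × 5866 / (2 × 5585.3) = 4.71 m.

4.7 m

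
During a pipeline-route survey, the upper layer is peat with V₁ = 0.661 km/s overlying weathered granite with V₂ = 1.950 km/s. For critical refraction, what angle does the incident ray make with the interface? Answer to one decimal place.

70.2°

At critical incidence the refracted ray runs along the interface (θ₂ = 90°), so sin θ_c = V₁/V₂.
θ_c = arcsin(0.661/1.950) = arcsin 0.3390 = 19.81°.
Measured from the interface: 90° − 19.81° = 70.19°.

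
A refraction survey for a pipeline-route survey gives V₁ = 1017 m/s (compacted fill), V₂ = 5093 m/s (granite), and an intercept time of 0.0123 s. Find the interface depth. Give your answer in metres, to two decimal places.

6.38 m

h = tᵢ·V₁·V₂ / (2·√(V₂²−V₁²)).
√(V₂²−V₁²) = √(5093² − 1017²) = 4990.4 m/s.
h = 0.0123 s × 1017 × 5093 / (2 × 4990.4) = 6.38 m.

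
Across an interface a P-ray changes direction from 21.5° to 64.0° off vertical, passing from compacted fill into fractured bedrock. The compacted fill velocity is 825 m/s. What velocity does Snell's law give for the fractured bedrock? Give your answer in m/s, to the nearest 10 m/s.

2020 m/s

sin 21.5° = 0.3665; sin 64.0° = 0.8988.
V₂ = V₁·(sin θ₂/sin θ₁) = 825·(0.8988/0.3665) = 2023.20 m/s.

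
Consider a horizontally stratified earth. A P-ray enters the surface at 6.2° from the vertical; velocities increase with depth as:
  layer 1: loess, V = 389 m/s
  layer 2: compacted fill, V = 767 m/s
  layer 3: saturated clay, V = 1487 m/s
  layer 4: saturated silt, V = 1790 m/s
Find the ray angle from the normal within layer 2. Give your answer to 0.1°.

12.3°

Snell's law across each interface conserves sin θ / V, so sin θ_2 = V_2·sin θ₁/V₁.
sin θ_2 = 767 × sin 6.2° / 389 = 0.2129.
θ_2 = 12.29° from the vertical.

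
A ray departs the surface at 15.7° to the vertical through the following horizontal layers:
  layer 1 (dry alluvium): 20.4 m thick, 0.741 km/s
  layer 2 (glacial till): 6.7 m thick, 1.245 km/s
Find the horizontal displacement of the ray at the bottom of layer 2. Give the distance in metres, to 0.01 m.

p = sin θ₁/V₁ = sin 15.7°/0.741 = 3.6518e-01 s/km is conserved through the stack.
Layer 1: θ = 15.70°; offset = 20.4·tan 15.70° = 5.7342 m.
Layer 2: sin θ = p·1.245 = 0.4547 → θ = 27.04°; offset = 6.7·tan 27.04° = 3.4201 m.
Summing the layer offsets gives 9.1543 m.

9.15 m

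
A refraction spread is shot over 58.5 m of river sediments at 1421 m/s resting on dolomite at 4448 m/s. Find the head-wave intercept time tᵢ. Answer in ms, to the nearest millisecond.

78 ms

tᵢ = 2h·√(V₂²−V₁²)/(V₁V₂).
√(V₂²−V₁²) = √(4448²−1421²) = 4214.9 m/s.
tᵢ = 2·58.5·4214.9/(1421·4448) = 0.07802 s.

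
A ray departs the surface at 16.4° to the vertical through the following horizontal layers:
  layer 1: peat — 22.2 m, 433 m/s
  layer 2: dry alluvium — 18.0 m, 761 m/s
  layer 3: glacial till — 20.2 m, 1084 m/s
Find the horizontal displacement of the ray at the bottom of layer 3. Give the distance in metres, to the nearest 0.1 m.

37.0 m

Ray parameter p = sin 16.4° / 433 m/s = 6.5206e-04 s/m.
Layer 1: θ = 16.40°; offset = 22.2·tan 16.40° = 6.534 m.
Layer 2: sin θ = p·761 = 0.4962 → θ = 29.75°; offset = 18.0·tan 29.75° = 10.288 m.
Layer 3: sin θ = p·1084 = 0.7068 → θ = 44.98°; offset = 20.2·tan 44.98° = 20.184 m.
Σ offsets = 37.006 m.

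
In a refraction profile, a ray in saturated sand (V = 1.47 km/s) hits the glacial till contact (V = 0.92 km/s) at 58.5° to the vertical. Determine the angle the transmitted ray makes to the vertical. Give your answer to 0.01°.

sin θ₁/V₁ = sin θ₂/V₂ ⇒ sin θ₂ = 0.92·sin 58.5°/1.47 = 0.92·0.8526/1.47 = 0.5336.
θ₂ = arcsin 0.5336 = 32.25° from the normal.

32.25°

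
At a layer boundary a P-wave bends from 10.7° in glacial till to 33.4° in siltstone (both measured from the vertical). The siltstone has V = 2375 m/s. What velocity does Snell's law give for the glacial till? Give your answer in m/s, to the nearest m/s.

Snell's law: sin 10.7°/V₁ = sin 33.4°/V₂.
V₁ = V₂·sin 10.7°/sin 33.4° = 2375 × 0.3373 = 801.04 m/s.

801 m/s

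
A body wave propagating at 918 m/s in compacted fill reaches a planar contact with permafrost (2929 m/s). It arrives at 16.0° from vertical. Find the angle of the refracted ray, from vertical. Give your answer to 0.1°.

61.6°

Snell's law: sin θ₂ = (V₂/V₁)·sin θ₁ = (2929/918)·sin 16.0° = 0.8795.
θ₂ = arcsin 0.8795 = 61.58° from the normal.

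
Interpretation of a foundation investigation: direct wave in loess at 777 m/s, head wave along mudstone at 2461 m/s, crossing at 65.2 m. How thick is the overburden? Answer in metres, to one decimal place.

x_cross = 2h·√((V₂+V₁)/(V₂−V₁)) → h = x_cross / (2·√((V₂+V₁)/(V₂−V₁))).
√((V₂+V₁)/(V₂−V₁)) = √((2461+777)/(2461−777)) = 1.3867.
h = 65.2 / (2·1.3867) = 23.51 m.

23.5 m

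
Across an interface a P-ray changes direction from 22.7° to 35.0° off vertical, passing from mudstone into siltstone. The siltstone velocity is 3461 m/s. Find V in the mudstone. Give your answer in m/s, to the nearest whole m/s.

sin 22.7° = 0.3859; sin 35.0° = 0.5736.
V₁ = V₂·(sin θ₁/sin θ₂) = 3461·(0.3859/0.5736) = 2328.58 m/s.

2329 m/s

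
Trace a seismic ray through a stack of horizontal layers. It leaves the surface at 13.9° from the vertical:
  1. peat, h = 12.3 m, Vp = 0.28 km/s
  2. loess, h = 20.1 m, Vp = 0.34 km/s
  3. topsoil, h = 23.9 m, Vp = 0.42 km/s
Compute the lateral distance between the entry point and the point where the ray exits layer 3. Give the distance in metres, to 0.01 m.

p = sin θ₁/V₁ = sin 13.9°/0.28 = 8.5796e-01 s/km is conserved through the stack.
Layer 1: θ = 13.90°; offset = 12.3·tan 13.90° = 3.0439 m.
Layer 2: sin θ = p·0.34 = 0.2917 → θ = 16.96°; offset = 20.1·tan 16.96° = 6.1299 m.
Layer 3: sin θ = p·0.42 = 0.3603 → θ = 21.12°; offset = 23.9·tan 21.12° = 9.2324 m.
Summing the layer offsets gives 18.4062 m.

18.41 m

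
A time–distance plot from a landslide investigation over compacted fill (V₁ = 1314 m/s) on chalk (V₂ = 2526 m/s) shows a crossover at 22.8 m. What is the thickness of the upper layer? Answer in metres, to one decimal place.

x_cross = 2h·√((V₂+V₁)/(V₂−V₁)) → h = x_cross / (2·√((V₂+V₁)/(V₂−V₁))).
√((V₂+V₁)/(V₂−V₁)) = √((2526+1314)/(2526−1314)) = 1.7800.
h = 22.8 / (2·1.7800) = 6.40 m.

6.4 m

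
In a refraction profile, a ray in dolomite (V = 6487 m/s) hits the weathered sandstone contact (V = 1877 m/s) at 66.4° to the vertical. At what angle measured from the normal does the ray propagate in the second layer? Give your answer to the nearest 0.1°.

15.4°

Snell's law: sin θ₂ = (V₂/V₁)·sin θ₁ = (1877/6487)·sin 66.4° = 0.2651.
θ₂ = arcsin 0.2651 = 15.38° from the normal.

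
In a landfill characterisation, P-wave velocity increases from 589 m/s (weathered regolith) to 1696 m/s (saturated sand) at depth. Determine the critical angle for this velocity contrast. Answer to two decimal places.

Critical incidence: sin θ_c = V₁/V₂ = 589/1696 = 0.3473.
θ_c = arcsin 0.3473 = 20.32°.

20.32°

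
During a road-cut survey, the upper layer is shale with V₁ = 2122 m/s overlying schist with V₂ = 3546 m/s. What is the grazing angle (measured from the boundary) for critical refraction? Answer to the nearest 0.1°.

At critical incidence the refracted ray runs along the interface (θ₂ = 90°), so sin θ_c = V₁/V₂.
θ_c = arcsin(2122/3546) = arcsin 0.5984 = 36.76°.
Measured from the interface: 90° − 36.76° = 53.24°.

53.2°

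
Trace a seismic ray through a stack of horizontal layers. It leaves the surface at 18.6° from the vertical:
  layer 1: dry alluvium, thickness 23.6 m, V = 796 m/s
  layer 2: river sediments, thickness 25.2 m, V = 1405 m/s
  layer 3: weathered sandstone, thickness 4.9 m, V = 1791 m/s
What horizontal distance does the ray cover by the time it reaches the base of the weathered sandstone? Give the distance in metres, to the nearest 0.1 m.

30.2 m

p = sin θ₁/V₁ = sin 18.6°/796 = 4.0070e-04 s/m is conserved through the stack.
Layer 1: θ = 18.60°; offset = 23.6·tan 18.60° = 7.942 m.
Layer 2: sin θ = p·1405 = 0.5630 → θ = 34.26°; offset = 25.2·tan 34.26° = 17.166 m.
Layer 3: sin θ = p·1791 = 0.7177 → θ = 45.86°; offset = 4.9·tan 45.86° = 5.050 m.
Σ offsets = 30.158 m.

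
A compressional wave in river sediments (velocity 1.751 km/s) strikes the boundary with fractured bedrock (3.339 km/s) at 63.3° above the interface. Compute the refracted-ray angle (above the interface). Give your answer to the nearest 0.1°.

Convert to the normal: θ₁ = 90° − 63.3° = 26.7°.
sin θ₁/V₁ = sin θ₂/V₂ ⇒ sin θ₂ = 3.339·sin 26.7°/1.751 = 3.339·0.4493/1.751 = 0.8568.
θ₂ = sin⁻¹(0.8568) = 58.96° (from vertical).
From the interface: 90° − 58.96° = 31.04°.

31.0°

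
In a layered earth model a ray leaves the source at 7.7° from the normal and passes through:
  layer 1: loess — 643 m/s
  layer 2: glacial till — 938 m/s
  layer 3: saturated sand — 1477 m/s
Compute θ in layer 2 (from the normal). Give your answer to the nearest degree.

11°

Snell's law across each interface conserves sin θ / V, so sin θ_2 = V_2·sin θ₁/V₁.
sin θ_2 = 938 × sin 7.7° / 643 = 0.1955.
θ_2 = arcsin 0.1955 = 11.27°.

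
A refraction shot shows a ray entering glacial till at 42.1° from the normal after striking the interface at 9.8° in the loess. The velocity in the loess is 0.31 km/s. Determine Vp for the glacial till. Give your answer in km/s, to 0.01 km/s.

1.22 km/s

sin 9.8° = 0.1702; sin 42.1° = 0.6704.
V₂ = V₁·(sin θ₂/sin θ₁) = 0.31·(0.6704/0.1702) = 1.22 km/s.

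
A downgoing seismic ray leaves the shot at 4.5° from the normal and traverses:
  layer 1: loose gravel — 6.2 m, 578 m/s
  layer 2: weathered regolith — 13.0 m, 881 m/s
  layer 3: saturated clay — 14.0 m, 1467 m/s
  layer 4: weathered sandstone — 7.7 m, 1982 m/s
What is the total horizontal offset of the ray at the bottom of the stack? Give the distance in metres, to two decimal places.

7.05 m

Apply Snell's law at each interface; in layer i the horizontal offset is hᵢ·tan θᵢ.
Layer 1: θ = 4.50°; offset = 6.2·tan 4.50° = 0.4880 m.
Layer 2: sin θ = 881·sin 4.5°/578 = 0.1196, θ = 6.87°; offset = 13.0·tan 6.87° = 1.5659 m.
Layer 3: sin θ = 1467·sin 4.5°/578 = 0.1991, θ = 11.49°; offset = 14.0·tan 11.49° = 2.8449 m.
Layer 4: sin θ = 1982·sin 4.5°/578 = 0.2690, θ = 15.61°; offset = 7.7·tan 15.61° = 2.1509 m.
Summing the layer offsets gives 7.0496 m.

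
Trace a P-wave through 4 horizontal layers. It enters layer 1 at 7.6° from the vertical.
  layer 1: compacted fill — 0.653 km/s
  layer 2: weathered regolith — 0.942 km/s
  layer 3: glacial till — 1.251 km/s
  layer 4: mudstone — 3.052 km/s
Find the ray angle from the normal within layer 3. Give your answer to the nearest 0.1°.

14.7°

Ray parameter p = sin 7.6° / 0.653 = 2.0254e-01 s/km.
sin θ_3 = p·V_3 = 2.0254e-01 × 1.251 = 0.2534.
θ_3 = 14.68° from the vertical.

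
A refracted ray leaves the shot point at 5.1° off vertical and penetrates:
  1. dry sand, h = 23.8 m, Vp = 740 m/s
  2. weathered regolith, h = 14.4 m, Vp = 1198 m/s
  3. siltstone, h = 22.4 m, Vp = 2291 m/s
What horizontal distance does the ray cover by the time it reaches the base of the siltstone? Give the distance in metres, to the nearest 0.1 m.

Ray parameter p = sin 5.1° / 740 m/s = 1.2013e-04 s/m.
Layer 1: θ = 5.10°; offset = 23.8·tan 5.10° = 2.124 m.
Layer 2: sin θ = p·1198 = 0.1439 → θ = 8.27°; offset = 14.4·tan 8.27° = 2.094 m.
Layer 3: sin θ = p·2291 = 0.2752 → θ = 15.97°; offset = 22.4·tan 15.97° = 6.412 m.
Total horizontal offset = 10.631 m.

10.6 m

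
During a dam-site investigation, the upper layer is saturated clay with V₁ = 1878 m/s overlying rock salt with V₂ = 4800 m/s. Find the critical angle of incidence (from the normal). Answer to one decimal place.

Critical incidence: sin θ_c = V₁/V₂ = 1878/4800 = 0.3912.
θ_c = arcsin 0.3912 = 23.03°.

23.0°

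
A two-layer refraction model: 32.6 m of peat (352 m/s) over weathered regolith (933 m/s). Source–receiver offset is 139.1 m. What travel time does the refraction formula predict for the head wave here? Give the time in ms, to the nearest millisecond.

t = x/V₂ + 2h·√(V₂²−V₁²)/(V₁V₂).
√(V₂²−V₁²) = √(933²−352²) = 864.1 m/s; delay term = 2·32.6·864.1/(352·933) = 0.17154 s.
t = 139.1/933 + 0.17154 = 0.32063 s.

321 ms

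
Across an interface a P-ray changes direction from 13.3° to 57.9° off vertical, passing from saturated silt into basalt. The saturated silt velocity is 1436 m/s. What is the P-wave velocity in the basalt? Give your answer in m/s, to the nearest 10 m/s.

sin 13.3° = 0.2300; sin 57.9° = 0.8471.
V₂ = V₁·(sin θ₂/sin θ₁) = 1436·(0.8471/0.2300) = 5287.84 m/s.

5290 m/s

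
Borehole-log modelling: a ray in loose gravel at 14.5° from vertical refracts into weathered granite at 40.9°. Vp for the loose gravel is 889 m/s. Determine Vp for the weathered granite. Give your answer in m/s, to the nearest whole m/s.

sin 14.5° = 0.2504; sin 40.9° = 0.6547.
V₂ = V₁·(sin θ₂/sin θ₁) = 889·(0.6547/0.2504) = 2324.72 m/s.

2325 m/s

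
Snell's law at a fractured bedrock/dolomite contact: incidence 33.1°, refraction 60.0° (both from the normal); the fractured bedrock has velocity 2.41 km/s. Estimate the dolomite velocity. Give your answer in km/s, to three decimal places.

3.822 km/s

sin 33.1° = 0.5461; sin 60.0° = 0.8660.
V₂ = V₁·(sin θ₂/sin θ₁) = 2.41·(0.8660/0.5461) = 3.822 km/s.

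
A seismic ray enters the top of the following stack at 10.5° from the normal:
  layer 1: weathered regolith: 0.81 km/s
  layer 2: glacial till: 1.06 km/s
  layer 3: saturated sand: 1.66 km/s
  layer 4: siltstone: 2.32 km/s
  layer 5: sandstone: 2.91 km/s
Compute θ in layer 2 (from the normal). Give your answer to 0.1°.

13.8°

Snell's law across each interface conserves sin θ / V, so sin θ_2 = V_2·sin θ₁/V₁.
sin θ_2 = 1.06 × sin 10.5° / 0.81 = 0.2385.
θ_2 = arcsin 0.2385 = 13.80°.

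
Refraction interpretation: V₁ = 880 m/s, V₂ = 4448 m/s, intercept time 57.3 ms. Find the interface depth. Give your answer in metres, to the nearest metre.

26 m

θ_c = arcsin(880/4448) = 11.41°; cos θ_c = 0.9802.
tᵢ = 2h cos θ_c/V₁ ⇒ h = tᵢ·V₁/(2 cos θ_c) = 0.0573·880/(2·0.9802) = 25.72 m.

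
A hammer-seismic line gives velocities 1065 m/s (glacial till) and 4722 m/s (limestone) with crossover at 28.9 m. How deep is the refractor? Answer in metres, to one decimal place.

11.5 m

h = (x_cross/2)·√((V₂−V₁)/(V₂+V₁)).
(V₂−V₁)/(V₂+V₁) = (4722−1065)/(4722+1065) = 0.6319; √ = 0.7949.
h = (28.9/2)·0.7949 = 11.49 m.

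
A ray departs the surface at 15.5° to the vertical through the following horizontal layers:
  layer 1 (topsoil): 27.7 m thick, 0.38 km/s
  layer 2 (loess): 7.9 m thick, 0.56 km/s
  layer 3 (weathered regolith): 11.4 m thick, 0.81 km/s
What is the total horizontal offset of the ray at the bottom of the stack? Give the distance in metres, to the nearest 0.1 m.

Ray parameter p = sin 15.5° / 0.38 km/s = 7.0326e-01 s/km.
Layer 1: θ = 15.50°; offset = 27.7·tan 15.50° = 7.682 m.
Layer 2: sin θ = p·0.56 = 0.3938 → θ = 23.19°; offset = 7.9·tan 23.19° = 3.385 m.
Layer 3: sin θ = p·0.81 = 0.5696 → θ = 34.73°; offset = 11.4·tan 34.73° = 7.901 m.
Summing the layer offsets gives 18.968 m.

19.0 m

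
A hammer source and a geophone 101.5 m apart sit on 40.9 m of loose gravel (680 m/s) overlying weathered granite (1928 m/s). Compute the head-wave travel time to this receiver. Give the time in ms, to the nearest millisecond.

165 ms

θ_c = arcsin(V₁/V₂) = arcsin(680/1928) = 20.65°, cos θ_c = 0.9357.
Intercept time tᵢ = 2h cos θ_c / V₁ = 2·40.9·0.9357/680 = 0.11256 s.
t = x/V₂ + tᵢ = 101.5/1928 + 0.11256 = 0.16521 s.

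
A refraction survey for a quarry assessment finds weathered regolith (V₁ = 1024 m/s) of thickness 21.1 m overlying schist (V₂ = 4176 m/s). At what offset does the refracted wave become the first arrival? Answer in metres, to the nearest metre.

x_cross = 2h·√((V₂+V₁)/(V₂−V₁)).
(V₂+V₁)/(V₂−V₁) = (4176+1024)/(4176−1024) = 1.6497; √ = 1.2844.
x_cross = 2·21.1·1.2844 = 54.20 m.

54 m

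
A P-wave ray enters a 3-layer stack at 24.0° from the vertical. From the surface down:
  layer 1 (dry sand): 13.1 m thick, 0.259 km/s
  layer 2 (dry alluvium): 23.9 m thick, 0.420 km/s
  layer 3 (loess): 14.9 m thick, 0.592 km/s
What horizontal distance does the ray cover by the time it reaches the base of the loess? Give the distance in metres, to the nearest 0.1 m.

Apply Snell's law at each interface; in layer i the horizontal offset is hᵢ·tan θᵢ.
Layer 1: θ = 24.00°; offset = 13.1·tan 24.00° = 5.832 m.
Layer 2: sin θ = 0.420·sin 24.0°/0.259 = 0.6596, θ = 41.27°; offset = 23.9·tan 41.27° = 20.973 m.
Layer 3: sin θ = 0.592·sin 24.0°/0.259 = 0.9297, θ = 68.39°; offset = 14.9·tan 68.39° = 37.605 m.
Σ offsets = 64.410 m.

64.4 m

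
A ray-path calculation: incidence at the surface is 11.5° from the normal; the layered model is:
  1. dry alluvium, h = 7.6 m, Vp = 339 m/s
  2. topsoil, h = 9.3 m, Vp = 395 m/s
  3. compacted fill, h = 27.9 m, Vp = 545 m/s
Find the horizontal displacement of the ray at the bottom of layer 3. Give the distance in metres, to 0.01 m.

Apply Snell's law at each interface; in layer i the horizontal offset is hᵢ·tan θᵢ.
Layer 1: θ = 11.50°; offset = 7.6·tan 11.50° = 1.5462 m.
Layer 2: sin θ = 395·sin 11.5°/339 = 0.2323, θ = 13.43°; offset = 9.3·tan 13.43° = 2.2212 m.
Layer 3: sin θ = 545·sin 11.5°/339 = 0.3205, θ = 18.69°; offset = 27.9·tan 18.69° = 9.4405 m.
Σ offsets = 13.2079 m.

13.21 m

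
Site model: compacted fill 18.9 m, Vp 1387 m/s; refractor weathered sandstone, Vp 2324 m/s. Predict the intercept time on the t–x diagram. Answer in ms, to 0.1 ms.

21.9 ms

θ_c = arcsin(V₁/V₂) = arcsin(1387/2324) = 36.64°; cos θ_c = 0.8024.
tᵢ = 2h·cos θ_c / V₁ = 2·18.9·0.8024 / 1387 = 0.02187 s.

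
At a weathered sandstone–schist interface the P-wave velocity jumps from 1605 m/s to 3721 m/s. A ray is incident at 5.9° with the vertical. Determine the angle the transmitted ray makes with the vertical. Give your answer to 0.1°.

Snell's law: sin θ₂ = (V₂/V₁)·sin θ₁ = (3721/1605)·sin 5.9° = 0.2383.
θ₂ = arcsin 0.2383 = 13.79° from the normal.

13.8°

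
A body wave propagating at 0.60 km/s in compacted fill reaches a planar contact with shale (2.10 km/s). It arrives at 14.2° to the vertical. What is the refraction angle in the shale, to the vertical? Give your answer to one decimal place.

Snell's law: sin θ₂ = (V₂/V₁)·sin θ₁ = (2.10/0.60)·sin 14.2° = 0.8586.
θ₂ = arcsin 0.8586 = 59.16° from the normal.

59.2°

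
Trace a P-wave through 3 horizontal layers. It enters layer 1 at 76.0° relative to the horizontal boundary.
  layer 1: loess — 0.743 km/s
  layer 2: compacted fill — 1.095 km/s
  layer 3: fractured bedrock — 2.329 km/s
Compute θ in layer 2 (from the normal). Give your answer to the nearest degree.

From the normal: θ₁ = 90° − 76.0° = 14.0°.
Ray parameter p = sin 14.0° / 0.743 = 3.2560e-01 s/km.
sin θ_2 = p·V_2 = 3.2560e-01 × 1.095 = 0.3565.
θ_2 = arcsin 0.3565 = 20.89°.

21°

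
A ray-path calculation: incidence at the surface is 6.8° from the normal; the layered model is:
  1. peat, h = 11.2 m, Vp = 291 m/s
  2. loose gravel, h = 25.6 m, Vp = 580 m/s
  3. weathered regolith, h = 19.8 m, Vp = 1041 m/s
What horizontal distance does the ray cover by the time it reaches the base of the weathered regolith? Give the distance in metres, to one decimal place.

Ray parameter p = sin 6.8° / 291 m/s = 4.0689e-04 s/m.
Layer 1: θ = 6.80°; offset = 11.2·tan 6.80° = 1.336 m.
Layer 2: sin θ = p·580 = 0.2360 → θ = 13.65°; offset = 25.6·tan 13.65° = 6.217 m.
Layer 3: sin θ = p·1041 = 0.4236 → θ = 25.06°; offset = 19.8·tan 25.06° = 9.258 m.
Σ offsets = 16.811 m.

16.8 m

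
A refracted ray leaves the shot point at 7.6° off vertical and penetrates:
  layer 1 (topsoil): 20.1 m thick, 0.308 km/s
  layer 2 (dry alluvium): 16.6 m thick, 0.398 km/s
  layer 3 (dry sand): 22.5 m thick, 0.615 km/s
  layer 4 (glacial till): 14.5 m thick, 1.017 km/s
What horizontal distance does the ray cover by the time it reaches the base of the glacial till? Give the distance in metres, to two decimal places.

18.76 m

Ray parameter p = sin 7.6° / 0.308 km/s = 4.2940e-01 s/km.
Layer 1: θ = 7.60°; offset = 20.1·tan 7.60° = 2.6819 m.
Layer 2: sin θ = p·0.398 = 0.1709 → θ = 9.84°; offset = 16.6·tan 9.84° = 2.8793 m.
Layer 3: sin θ = p·0.615 = 0.2641 → θ = 15.31°; offset = 22.5·tan 15.31° = 6.1606 m.
Layer 4: sin θ = p·1.017 = 0.4367 → θ = 25.89°; offset = 14.5·tan 25.89° = 7.0389 m.
Σ offsets = 18.7607 m.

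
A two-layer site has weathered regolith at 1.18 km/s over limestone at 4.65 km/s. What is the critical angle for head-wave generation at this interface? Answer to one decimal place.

Critical incidence: sin θ_c = V₁/V₂ = 1.18/4.65 = 0.2538.
θ_c = arcsin 0.2538 = 14.70°.

14.7°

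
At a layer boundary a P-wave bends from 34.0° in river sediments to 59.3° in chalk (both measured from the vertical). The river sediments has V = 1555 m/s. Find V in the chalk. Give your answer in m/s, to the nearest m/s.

sin 34.0° = 0.5592; sin 59.3° = 0.8599.
V₂ = V₁·(sin θ₂/sin θ₁) = 1555·(0.8599/0.5592) = 2391.07 m/s.

2391 m/s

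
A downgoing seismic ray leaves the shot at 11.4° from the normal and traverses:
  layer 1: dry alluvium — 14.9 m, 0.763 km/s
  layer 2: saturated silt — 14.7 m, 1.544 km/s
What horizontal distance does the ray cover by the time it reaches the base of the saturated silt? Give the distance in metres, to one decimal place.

9.4 m

Ray parameter p = sin 11.4° / 0.763 km/s = 2.5905e-01 s/km.
Layer 1: θ = 11.40°; offset = 14.9·tan 11.40° = 3.004 m.
Layer 2: sin θ = p·1.544 = 0.4000 → θ = 23.58°; offset = 14.7·tan 23.58° = 6.415 m.
Total horizontal offset = 9.420 m.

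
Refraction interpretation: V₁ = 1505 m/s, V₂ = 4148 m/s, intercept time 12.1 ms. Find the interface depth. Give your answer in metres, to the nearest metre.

h = tᵢ·V₁·V₂ / (2·√(V₂²−V₁²)).
√(V₂²−V₁²) = √(4148² − 1505²) = 3865.3 m/s.
h = 0.0121 s × 1505 × 4148 / (2 × 3865.3) = 9.77 m.

10 m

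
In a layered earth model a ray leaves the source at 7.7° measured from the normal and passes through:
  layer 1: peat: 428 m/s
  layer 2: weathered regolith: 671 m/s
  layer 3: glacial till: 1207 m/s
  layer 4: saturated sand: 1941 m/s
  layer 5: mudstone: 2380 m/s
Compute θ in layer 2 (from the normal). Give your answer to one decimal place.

12.1°

Ray parameter p = sin 7.7° / 428 = 3.1305e-04 s/m.
sin θ_2 = p·V_2 = 3.1305e-04 × 671 = 0.2101.
θ_2 = 12.13° from the vertical.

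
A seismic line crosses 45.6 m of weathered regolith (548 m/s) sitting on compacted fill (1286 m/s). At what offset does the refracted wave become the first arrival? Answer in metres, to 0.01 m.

x_cross = 2h·√((V₂+V₁)/(V₂−V₁)).
(V₂+V₁)/(V₂−V₁) = (1286+548)/(1286−548) = 2.4851; √ = 1.5764.
x_cross = 2·45.6·1.5764 = 143.77 m.

143.77 m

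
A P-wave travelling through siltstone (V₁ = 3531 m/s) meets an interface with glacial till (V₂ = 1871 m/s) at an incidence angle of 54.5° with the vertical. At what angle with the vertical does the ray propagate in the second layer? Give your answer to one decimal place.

25.6°

sin θ₁/V₁ = sin θ₂/V₂ ⇒ sin θ₂ = 1871·sin 54.5°/3531 = 1871·0.8141/3531 = 0.4314.
θ₂ = arcsin 0.4314 = 25.56° from the normal.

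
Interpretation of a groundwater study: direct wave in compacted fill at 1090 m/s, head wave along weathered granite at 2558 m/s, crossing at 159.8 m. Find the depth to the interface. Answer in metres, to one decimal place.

x_cross = 2h·√((V₂+V₁)/(V₂−V₁)) → h = x_cross / (2·√((V₂+V₁)/(V₂−V₁))).
√((V₂+V₁)/(V₂−V₁)) = √((2558+1090)/(2558−1090)) = 1.5764.
h = 159.8 / (2·1.5764) = 50.69 m.

50.7 m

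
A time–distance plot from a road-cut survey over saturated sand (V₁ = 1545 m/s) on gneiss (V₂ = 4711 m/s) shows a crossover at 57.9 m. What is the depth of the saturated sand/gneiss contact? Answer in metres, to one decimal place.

20.6 m

h = (x_cross/2)·√((V₂−V₁)/(V₂+V₁)).
(V₂−V₁)/(V₂+V₁) = (4711−1545)/(4711+1545) = 0.5061; √ = 0.7114.
h = (57.9/2)·0.7114 = 20.59 m.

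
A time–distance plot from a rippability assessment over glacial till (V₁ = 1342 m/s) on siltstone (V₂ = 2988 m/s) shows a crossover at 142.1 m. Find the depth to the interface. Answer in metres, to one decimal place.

x_cross = 2h·√((V₂+V₁)/(V₂−V₁)) → h = x_cross / (2·√((V₂+V₁)/(V₂−V₁))).
√((V₂+V₁)/(V₂−V₁)) = √((2988+1342)/(2988−1342)) = 1.6219.
h = 142.1 / (2·1.6219) = 43.81 m.

43.8 m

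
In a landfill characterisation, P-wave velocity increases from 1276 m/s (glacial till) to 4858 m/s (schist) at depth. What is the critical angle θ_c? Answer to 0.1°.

15.2°

At critical incidence the refracted ray runs along the interface (θ₂ = 90°), so sin θ_c = V₁/V₂.
θ_c = arcsin(1276/4858) = arcsin 0.2627 = 15.23°.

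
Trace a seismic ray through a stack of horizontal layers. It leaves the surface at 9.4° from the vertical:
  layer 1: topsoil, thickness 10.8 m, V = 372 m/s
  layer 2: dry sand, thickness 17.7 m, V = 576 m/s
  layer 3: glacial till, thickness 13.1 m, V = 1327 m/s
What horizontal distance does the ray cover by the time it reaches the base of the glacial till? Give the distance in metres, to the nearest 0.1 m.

p = sin θ₁/V₁ = sin 9.4°/372 = 4.3905e-04 s/m is conserved through the stack.
Layer 1: θ = 9.40°; offset = 10.8·tan 9.40° = 1.788 m.
Layer 2: sin θ = p·576 = 0.2529 → θ = 14.65°; offset = 17.7·tan 14.65° = 4.627 m.
Layer 3: sin θ = p·1327 = 0.5826 → θ = 35.63°; offset = 13.1·tan 35.63° = 9.391 m.
Total horizontal offset = 15.805 m.

15.8 m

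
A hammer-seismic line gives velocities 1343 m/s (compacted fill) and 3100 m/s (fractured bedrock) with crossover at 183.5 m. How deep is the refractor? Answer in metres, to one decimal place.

57.7 m

x_cross = 2h·√((V₂+V₁)/(V₂−V₁)) → h = x_cross / (2·√((V₂+V₁)/(V₂−V₁))).
√((V₂+V₁)/(V₂−V₁)) = √((3100+1343)/(3100−1343)) = 1.5902.
h = 183.5 / (2·1.5902) = 57.70 m.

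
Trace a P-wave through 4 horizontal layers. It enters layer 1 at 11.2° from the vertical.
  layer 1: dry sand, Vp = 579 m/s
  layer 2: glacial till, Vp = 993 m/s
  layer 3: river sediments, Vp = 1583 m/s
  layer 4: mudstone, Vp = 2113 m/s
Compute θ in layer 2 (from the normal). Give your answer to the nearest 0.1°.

Snell's law across each interface conserves sin θ / V, so sin θ_2 = V_2·sin θ₁/V₁.
sin θ_2 = 993 × sin 11.2° / 579 = 0.3331.
θ_2 = arcsin 0.3331 = 19.46°.

19.5°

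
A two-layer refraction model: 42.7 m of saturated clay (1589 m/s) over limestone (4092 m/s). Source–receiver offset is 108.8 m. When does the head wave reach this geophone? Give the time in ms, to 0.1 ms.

θ_c = arcsin(V₁/V₂) = arcsin(1589/4092) = 22.85°, cos θ_c = 0.9215.
Intercept time tᵢ = 2h cos θ_c / V₁ = 2·42.7·0.9215/1589 = 0.04953 s.
t = x/V₂ + tᵢ = 108.8/4092 + 0.04953 = 0.07612 s.

76.1 ms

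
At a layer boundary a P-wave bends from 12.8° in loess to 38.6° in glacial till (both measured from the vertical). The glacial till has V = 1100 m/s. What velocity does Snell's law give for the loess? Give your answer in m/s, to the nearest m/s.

sin 12.8° = 0.2215; sin 38.6° = 0.6239.
V₁ = V₂·(sin θ₁/sin θ₂) = 1100·(0.2215/0.6239) = 390.63 m/s.

391 m/s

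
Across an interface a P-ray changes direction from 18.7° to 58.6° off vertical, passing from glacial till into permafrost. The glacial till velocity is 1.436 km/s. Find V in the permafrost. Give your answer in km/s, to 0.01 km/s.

Snell's law: sin 18.7°/V₁ = sin 58.6°/V₂.
V₂ = V₁·sin 58.6°/sin 18.7° = 1.436 × 2.6622 = 3.82 km/s.

3.82 km/s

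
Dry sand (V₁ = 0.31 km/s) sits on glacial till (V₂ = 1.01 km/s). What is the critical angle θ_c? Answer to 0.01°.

At critical incidence the refracted ray runs along the interface (θ₂ = 90°), so sin θ_c = V₁/V₂.
θ_c = arcsin(0.31/1.01) = arcsin 0.3069 = 17.87°.

17.87°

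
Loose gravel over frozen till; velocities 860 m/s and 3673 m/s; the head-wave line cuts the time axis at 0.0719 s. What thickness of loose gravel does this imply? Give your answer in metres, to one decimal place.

h = tᵢ·V₁·V₂ / (2·√(V₂²−V₁²)).
√(V₂²−V₁²) = √(3673² − 860²) = 3570.9 m/s.
h = 0.0719 s × 860 × 3673 / (2 × 3570.9) = 31.80 m.

31.8 m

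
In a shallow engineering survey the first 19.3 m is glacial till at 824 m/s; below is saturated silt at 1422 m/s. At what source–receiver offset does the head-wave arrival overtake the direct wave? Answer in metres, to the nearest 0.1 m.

74.8 m

x_cross = 2h·√((V₂+V₁)/(V₂−V₁)).
(V₂+V₁)/(V₂−V₁) = (1422+824)/(1422−824) = 3.7559; √ = 1.9380.
x_cross = 2·19.3·1.9380 = 74.81 m.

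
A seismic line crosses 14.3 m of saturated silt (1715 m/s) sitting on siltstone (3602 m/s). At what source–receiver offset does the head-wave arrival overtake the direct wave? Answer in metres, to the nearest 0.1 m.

48.0 m

θ_c = arcsin(1715/3602) = 28.43°, so cos θ_c = 0.8794 and tᵢ = 2h cos θ_c/V₁ = 0.0147 s.
At crossover x/V₁ = x/V₂ + tᵢ ⇒ x = tᵢ/(1/V₁ − 1/V₂) = 0.01466/(5.8309e-04 − 2.7762e-04) = 48.01 m.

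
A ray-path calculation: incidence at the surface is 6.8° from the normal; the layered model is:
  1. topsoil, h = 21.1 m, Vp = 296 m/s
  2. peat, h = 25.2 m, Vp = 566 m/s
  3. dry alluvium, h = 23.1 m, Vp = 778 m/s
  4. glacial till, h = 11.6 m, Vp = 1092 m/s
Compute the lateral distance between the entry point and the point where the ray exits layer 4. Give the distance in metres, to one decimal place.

21.6 m

Apply Snell's law at each interface; in layer i the horizontal offset is hᵢ·tan θᵢ.
Layer 1: θ = 6.80°; offset = 21.1·tan 6.80° = 2.516 m.
Layer 2: sin θ = 566·sin 6.8°/296 = 0.2264, θ = 13.09°; offset = 25.2·tan 13.09° = 5.858 m.
Layer 3: sin θ = 778·sin 6.8°/296 = 0.3112, θ = 18.13°; offset = 23.1·tan 18.13° = 7.565 m.
Layer 4: sin θ = 1092·sin 6.8°/296 = 0.4368, θ = 25.90°; offset = 11.6·tan 25.90° = 5.633 m.
Summing the layer offsets gives 21.571 m.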